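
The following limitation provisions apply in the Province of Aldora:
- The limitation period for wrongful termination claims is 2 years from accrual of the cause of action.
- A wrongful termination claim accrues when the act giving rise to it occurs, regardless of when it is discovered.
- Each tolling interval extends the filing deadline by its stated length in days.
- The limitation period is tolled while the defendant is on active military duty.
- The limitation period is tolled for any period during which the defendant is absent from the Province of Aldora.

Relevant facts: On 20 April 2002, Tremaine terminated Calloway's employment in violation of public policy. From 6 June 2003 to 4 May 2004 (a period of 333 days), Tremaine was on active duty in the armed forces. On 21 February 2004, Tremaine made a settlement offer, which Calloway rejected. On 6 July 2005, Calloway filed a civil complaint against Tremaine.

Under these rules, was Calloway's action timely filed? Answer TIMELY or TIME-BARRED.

TIME-BARRED

The limitation period began to run on 20 April 2002.
Adding the 2 years base period to 20 April 2002 gives a deadline of 20 April 2004, before any tolling.
The defendant's active military service from 6 June 2003 to 4 May 2004 tolled the period for 333 days, extending the deadline to 19 March 2005.
The other events in the timeline have no effect on the limitation period under the stated rules.
Filing on 6 July 2005 missed the 19 March 2005 deadline — the action is time-barred.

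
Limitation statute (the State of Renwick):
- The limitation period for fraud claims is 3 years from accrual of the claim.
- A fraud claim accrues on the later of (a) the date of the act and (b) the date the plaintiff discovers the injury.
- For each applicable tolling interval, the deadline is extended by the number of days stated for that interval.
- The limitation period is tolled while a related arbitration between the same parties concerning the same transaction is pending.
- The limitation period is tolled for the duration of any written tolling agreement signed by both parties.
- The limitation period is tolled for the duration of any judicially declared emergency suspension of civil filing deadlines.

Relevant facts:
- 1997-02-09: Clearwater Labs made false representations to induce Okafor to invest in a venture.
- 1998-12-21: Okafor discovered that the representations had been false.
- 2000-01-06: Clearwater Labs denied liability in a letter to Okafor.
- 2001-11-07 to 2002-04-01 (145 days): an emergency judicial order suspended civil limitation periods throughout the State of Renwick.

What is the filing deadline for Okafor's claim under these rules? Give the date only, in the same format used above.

2002-05-15

Because discovery on 1998-12-21 post-dates the 1997-02-09 act, accrual under the later-of rule falls on 1998-12-21.
3 years from 1998-12-21 is 2001-12-21.
Because the emergency suspension of filing deadlines ran from 2001-11-07 to 2002-04-01, the deadline is extended by 145 days to 2002-05-15.
None of the other events listed affects the running of the period under the stated rules.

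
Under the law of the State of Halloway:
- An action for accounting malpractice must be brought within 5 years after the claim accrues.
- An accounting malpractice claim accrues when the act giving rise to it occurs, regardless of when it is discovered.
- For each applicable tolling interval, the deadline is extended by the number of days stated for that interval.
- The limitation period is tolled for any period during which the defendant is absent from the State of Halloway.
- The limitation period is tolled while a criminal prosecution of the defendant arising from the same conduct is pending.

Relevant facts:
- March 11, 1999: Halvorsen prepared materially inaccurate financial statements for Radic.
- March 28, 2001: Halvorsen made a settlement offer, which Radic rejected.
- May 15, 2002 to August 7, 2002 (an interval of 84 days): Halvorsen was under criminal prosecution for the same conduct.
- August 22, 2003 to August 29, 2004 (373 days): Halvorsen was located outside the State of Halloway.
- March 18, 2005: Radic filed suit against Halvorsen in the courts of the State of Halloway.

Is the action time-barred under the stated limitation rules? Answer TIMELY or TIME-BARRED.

TIMELY

The claim accrued on March 11, 1999, the date of the act.
Adding the 5 years base period to March 11, 1999 gives a deadline of March 11, 2004, before any tolling.
Because the pending criminal prosecution ran from May 15, 2002 to August 7, 2002, the deadline is extended by 84 days to June 3, 2004.
The period was tolled for 373 days by the defendant's absence from the jurisdiction (August 22, 2003 to August 29, 2004), pushing the deadline to June 11, 2005.
Nothing else in the chronology tolls or restarts the period.
The March 18, 2005 filing precedes the June 11, 2005 deadline; the claim is timely.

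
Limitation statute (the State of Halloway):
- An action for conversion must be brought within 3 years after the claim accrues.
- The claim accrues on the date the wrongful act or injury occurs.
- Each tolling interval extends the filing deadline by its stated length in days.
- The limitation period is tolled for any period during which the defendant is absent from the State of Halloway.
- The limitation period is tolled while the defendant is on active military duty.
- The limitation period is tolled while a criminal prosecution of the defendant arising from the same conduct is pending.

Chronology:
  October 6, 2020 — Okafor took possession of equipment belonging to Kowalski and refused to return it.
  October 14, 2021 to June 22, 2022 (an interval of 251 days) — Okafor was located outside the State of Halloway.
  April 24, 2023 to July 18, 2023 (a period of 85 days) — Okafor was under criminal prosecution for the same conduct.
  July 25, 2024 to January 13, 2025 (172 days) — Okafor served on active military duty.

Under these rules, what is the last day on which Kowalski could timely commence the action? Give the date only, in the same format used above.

February 25, 2025

The claim accrued on October 6, 2020, when the wrongful act occurred.
The untolled deadline — 3 years after October 6, 2020 — is October 6, 2023.
The defendant's absence from the jurisdiction from October 14, 2021 to June 22, 2022 tolled the period for 251 days, extending the deadline to June 13, 2024.
The period was tolled for 85 days by the pending criminal prosecution (April 24, 2023 to July 18, 2023), pushing the deadline to September 6, 2024.
The period was tolled for 172 days by the defendant's active military service (July 25, 2024 to January 13, 2025), pushing the deadline to February 25, 2025.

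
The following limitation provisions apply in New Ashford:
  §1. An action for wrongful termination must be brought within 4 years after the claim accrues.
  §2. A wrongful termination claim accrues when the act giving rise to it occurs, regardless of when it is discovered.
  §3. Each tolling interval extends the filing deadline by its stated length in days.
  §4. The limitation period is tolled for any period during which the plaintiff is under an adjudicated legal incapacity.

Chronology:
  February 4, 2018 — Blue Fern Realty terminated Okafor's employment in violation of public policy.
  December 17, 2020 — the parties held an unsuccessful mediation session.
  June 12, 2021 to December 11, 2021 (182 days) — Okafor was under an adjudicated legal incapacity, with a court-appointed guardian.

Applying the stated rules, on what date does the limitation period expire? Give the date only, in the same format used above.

The claim accrued on February 4, 2018, when the wrongful act occurred.
Adding the 4 years base period to February 4, 2018 gives a deadline of February 4, 2022, before any tolling.
Because the plaintiff's legal incapacity ran from June 12, 2021 to December 11, 2021, the deadline is extended by 182 days to August 5, 2022.
The other events in the timeline have no effect on the limitation period under the stated rules.

August 5, 2022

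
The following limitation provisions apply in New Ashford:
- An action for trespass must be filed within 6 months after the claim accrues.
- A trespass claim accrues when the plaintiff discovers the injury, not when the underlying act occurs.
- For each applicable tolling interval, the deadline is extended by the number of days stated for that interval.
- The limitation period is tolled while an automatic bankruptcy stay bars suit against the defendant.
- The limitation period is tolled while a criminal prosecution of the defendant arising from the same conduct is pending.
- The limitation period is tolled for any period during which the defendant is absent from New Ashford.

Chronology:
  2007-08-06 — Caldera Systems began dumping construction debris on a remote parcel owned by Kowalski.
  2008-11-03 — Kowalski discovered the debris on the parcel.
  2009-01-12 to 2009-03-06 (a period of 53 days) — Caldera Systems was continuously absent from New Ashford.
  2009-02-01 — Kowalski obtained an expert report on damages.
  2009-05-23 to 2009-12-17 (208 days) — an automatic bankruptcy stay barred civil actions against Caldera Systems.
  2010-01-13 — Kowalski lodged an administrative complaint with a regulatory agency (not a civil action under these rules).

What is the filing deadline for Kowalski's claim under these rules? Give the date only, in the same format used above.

2010-01-19

Accrual is tied to discovery, so the period began on 2008-11-03 rather than on 2007-08-06 when the act occurred.
The untolled deadline — 6 months after 2008-11-03 — is 2009-05-03.
Because the defendant's absence from the jurisdiction ran from 2009-01-12 to 2009-03-06, the deadline is extended by 53 days to 2009-06-25.
The automatic bankruptcy stay from 2009-05-23 to 2009-12-17 tolled the period for 208 days, extending the deadline to 2010-01-19.
None of the other events listed affects the running of the period under the stated rules.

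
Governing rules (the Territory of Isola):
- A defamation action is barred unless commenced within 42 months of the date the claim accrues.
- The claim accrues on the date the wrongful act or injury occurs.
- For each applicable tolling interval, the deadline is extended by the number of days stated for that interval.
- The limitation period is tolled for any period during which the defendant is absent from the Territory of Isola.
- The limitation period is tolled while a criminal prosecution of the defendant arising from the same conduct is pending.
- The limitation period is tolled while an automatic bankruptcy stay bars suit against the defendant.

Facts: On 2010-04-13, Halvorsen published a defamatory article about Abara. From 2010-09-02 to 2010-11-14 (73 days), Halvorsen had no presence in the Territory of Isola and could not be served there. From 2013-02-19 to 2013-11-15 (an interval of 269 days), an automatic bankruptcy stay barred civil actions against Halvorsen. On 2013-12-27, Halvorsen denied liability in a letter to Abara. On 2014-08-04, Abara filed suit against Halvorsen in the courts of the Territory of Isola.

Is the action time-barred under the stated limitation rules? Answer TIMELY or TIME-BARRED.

The limitation period began to run on 2010-04-13.
The untolled deadline — 42 months after 2010-04-13 — is 2013-10-13.
The period was tolled for 73 days by the defendant's absence from the jurisdiction (2010-09-02 to 2010-11-14), pushing the deadline to 2013-12-25.
The period was tolled for 269 days by the automatic bankruptcy stay (2013-02-19 to 2013-11-15), pushing the deadline to 2014-09-20.
None of the other events listed affects the running of the period under the stated rules.
The 2014-08-04 filing precedes the 2014-09-20 deadline; the claim is timely.

TIMELY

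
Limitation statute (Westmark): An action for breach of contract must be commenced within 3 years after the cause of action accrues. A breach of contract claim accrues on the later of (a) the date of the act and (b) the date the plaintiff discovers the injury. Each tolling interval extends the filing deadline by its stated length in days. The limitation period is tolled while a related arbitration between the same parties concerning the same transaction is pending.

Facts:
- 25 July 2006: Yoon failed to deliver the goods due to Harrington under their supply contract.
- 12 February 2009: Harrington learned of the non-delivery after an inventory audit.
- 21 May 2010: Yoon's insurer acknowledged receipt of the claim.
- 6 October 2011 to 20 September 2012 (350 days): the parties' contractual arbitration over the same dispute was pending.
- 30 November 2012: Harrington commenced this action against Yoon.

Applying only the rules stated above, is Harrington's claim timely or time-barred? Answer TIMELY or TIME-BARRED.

Because discovery on 12 February 2009 post-dates the 25 July 2006 act, accrual under the later-of rule falls on 12 February 2009.
The untolled deadline — 3 years after 12 February 2009 — is 12 February 2012.
The pending related arbitration from 6 October 2011 to 20 September 2012 tolled the period for 350 days, extending the deadline to 27 January 2013.
None of the other events listed affects the running of the period under the stated rules.
Harrington filed on 30 November 2012, before the 27 January 2013 deadline, so the action is timely.

TIMELY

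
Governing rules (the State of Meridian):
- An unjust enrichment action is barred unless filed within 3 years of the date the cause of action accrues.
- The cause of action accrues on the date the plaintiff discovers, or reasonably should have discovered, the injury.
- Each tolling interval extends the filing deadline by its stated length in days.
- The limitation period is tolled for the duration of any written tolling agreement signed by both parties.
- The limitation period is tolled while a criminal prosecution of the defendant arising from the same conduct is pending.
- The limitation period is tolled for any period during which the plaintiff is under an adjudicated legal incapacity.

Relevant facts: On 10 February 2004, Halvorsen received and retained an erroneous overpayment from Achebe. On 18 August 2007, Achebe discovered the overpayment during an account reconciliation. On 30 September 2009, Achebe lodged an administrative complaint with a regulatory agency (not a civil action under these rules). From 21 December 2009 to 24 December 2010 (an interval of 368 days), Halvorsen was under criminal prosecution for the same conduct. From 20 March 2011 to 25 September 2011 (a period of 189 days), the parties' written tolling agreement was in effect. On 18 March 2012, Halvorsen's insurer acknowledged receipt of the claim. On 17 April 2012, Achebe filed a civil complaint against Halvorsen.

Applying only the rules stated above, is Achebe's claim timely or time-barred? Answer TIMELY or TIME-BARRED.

Accrual is tied to discovery, so the period began on 18 August 2007 rather than on 10 February 2004 when the act occurred.
3 years from 18 August 2007 is 18 August 2010.
The pending criminal prosecution from 21 December 2009 to 24 December 2010 tolled the period for 368 days, extending the deadline to 21 August 2011.
Because the written tolling agreement ran from 20 March 2011 to 25 September 2011, the deadline is extended by 189 days to 26 February 2012.
The other events in the timeline have no effect on the limitation period under the stated rules.
Achebe filed on 17 April 2012, after the 26 February 2012 deadline, so the action is time-barred.

TIME-BARRED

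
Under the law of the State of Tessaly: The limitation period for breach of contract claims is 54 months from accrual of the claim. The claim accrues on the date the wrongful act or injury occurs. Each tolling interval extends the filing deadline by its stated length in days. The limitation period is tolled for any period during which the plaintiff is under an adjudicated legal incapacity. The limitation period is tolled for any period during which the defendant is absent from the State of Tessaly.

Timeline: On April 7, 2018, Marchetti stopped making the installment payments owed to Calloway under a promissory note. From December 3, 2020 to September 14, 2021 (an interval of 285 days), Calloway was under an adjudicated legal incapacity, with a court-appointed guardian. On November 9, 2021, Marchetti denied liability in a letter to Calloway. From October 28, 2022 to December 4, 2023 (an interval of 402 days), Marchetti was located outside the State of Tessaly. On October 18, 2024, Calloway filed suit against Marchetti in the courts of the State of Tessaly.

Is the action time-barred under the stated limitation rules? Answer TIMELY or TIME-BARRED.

The claim accrued on April 7, 2018, the date of the act.
Adding the 54 months base period to April 7, 2018 gives a deadline of October 7, 2022, before any tolling.
Because the plaintiff's legal incapacity ran from December 3, 2020 to September 14, 2021, the deadline is extended by 285 days to July 19, 2023.
The defendant's absence from the jurisdiction from October 28, 2022 to December 4, 2023 tolled the period for 402 days, extending the deadline to August 24, 2024.
Nothing else in the chronology tolls or restarts the period.
Calloway filed on October 18, 2024, after the August 24, 2024 deadline, so the action is time-barred.

TIME-BARRED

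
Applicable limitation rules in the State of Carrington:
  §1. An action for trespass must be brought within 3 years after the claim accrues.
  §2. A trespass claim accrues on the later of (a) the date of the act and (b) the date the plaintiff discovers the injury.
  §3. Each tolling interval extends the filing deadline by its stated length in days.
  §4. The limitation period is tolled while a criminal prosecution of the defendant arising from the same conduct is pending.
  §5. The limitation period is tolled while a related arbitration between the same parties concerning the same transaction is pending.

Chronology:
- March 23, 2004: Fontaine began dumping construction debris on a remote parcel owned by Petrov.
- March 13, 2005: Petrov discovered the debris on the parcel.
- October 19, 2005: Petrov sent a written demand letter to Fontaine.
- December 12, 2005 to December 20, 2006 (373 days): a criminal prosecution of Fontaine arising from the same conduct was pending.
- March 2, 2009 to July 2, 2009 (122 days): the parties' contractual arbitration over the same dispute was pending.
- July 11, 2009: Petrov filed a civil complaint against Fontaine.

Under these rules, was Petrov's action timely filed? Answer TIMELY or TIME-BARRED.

Taking the later of the act (March 23, 2004) and discovery (March 13, 2005), the claim accrued on March 13, 2005.
3 years from March 13, 2005 is March 13, 2008.
The pending criminal prosecution from December 12, 2005 to December 20, 2006 tolled the period for 373 days, extending the deadline to March 21, 2009.
The pending related arbitration from March 2, 2009 to July 2, 2009 tolled the period for 122 days, extending the deadline to July 21, 2009.
None of the other events listed affects the running of the period under the stated rules.
Petrov filed on July 11, 2009, before the July 21, 2009 deadline, so the action is timely.

TIMELY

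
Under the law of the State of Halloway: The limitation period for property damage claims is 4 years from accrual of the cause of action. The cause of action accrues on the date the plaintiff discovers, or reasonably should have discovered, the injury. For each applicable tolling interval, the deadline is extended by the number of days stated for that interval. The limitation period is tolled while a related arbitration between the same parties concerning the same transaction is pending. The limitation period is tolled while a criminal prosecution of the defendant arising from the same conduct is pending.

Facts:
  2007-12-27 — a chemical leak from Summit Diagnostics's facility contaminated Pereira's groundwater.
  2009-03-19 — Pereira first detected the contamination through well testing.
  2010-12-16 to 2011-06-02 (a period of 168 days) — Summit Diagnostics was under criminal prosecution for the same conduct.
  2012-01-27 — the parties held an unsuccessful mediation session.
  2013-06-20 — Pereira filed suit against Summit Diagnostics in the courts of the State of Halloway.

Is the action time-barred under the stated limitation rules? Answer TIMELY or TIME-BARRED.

The claim did not accrue until Pereira discovered the injury on 2009-03-19; the 2007-12-27 act date does not start the clock under the stated rule.
Adding the 4 years base period to 2009-03-19 gives a deadline of 2013-03-19, before any tolling.
The pending criminal prosecution from 2010-12-16 to 2011-06-02 tolled the period for 168 days, extending the deadline to 2013-09-03.
None of the other events listed affects the running of the period under the stated rules.
Pereira filed on 2013-06-20, before the 2013-09-03 deadline, so the action is timely.

TIMELY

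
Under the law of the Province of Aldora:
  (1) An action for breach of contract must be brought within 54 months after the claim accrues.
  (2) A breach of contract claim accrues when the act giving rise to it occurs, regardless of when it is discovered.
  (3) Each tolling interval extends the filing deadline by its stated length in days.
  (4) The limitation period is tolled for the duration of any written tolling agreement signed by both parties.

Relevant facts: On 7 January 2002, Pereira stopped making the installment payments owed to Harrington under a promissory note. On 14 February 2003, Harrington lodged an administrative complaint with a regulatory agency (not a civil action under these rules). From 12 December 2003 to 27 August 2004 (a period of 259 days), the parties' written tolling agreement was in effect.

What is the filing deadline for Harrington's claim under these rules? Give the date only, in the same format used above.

The limitation period began to run on 7 January 2002.
The untolled deadline — 54 months after 7 January 2002 — is 7 July 2006.
The written tolling agreement from 12 December 2003 to 27 August 2004 tolled the period for 259 days, extending the deadline to 23 March 2007.
The other events in the timeline have no effect on the limitation period under the stated rules.

23 March 2007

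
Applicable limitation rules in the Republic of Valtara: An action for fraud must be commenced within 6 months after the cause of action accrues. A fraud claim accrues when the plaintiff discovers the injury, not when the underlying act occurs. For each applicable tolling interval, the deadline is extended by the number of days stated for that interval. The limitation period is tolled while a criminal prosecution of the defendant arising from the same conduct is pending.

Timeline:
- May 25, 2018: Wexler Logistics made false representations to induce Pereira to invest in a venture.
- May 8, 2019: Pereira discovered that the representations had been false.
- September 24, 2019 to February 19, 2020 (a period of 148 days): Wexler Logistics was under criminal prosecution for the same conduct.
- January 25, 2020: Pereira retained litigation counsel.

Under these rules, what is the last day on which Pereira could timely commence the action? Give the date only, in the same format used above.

The claim did not accrue until Pereira discovered the injury on May 8, 2019; the May 25, 2018 act date does not start the clock under the stated rule.
6 months from May 8, 2019 is November 8, 2019.
Because the pending criminal prosecution ran from September 24, 2019 to February 19, 2020, the deadline is extended by 148 days to April 4, 2020.
The other events in the timeline have no effect on the limitation period under the stated rules.

April 4, 2020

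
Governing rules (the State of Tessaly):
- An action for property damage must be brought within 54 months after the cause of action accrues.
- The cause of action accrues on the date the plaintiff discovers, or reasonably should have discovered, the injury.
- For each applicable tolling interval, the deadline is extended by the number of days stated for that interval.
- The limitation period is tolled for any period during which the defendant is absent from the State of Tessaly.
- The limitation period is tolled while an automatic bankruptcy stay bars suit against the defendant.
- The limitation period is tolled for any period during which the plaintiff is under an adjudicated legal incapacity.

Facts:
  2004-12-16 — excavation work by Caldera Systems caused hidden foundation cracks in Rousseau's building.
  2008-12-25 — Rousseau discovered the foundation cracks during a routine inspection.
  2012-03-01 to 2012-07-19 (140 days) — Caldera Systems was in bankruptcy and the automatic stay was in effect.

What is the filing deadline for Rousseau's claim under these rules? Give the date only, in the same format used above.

2013-11-12

Under the discovery rule, the claim accrued on 2008-12-25, when Rousseau discovered the injury — not on the 2004-12-16 date of the underlying act.
The untolled deadline — 54 months after 2008-12-25 — is 2013-06-25.
Because the automatic bankruptcy stay ran from 2012-03-01 to 2012-07-19, the deadline is extended by 140 days to 2013-11-12.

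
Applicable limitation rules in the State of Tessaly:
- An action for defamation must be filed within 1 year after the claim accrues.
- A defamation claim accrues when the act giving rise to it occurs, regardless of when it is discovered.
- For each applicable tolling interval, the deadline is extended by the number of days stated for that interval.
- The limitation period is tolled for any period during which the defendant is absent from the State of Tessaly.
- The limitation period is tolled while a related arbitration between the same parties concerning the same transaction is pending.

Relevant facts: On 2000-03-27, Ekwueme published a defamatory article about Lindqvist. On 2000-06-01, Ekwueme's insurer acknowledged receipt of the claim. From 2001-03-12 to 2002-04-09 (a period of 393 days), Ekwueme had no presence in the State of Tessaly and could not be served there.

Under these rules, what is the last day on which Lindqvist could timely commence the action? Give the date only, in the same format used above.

2002-04-24

The claim accrued on 2000-03-27, the date of the act.
The untolled deadline — 1 year after 2000-03-27 — is 2001-03-27.
The period was tolled for 393 days by the defendant's absence from the jurisdiction (2001-03-12 to 2002-04-09), pushing the deadline to 2002-04-24.
The other events in the timeline have no effect on the limitation period under the stated rules.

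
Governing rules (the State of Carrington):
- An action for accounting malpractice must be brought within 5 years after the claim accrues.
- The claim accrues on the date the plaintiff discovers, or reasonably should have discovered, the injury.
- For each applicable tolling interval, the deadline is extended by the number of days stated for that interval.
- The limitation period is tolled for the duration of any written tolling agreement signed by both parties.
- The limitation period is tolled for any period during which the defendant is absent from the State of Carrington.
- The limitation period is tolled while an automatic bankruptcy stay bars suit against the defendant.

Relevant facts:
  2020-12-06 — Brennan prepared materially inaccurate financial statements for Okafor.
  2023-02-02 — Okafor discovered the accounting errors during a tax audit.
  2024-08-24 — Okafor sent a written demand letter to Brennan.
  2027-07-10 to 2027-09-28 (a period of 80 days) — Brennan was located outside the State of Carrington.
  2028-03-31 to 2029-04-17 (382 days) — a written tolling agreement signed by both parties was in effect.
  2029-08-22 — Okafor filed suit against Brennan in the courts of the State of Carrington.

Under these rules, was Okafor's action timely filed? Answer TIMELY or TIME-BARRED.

TIME-BARRED

The claim did not accrue until Okafor discovered the injury on 2023-02-02; the 2020-12-06 act date does not start the clock under the stated rule.
The untolled deadline — 5 years after 2023-02-02 — is 2028-02-02.
The period was tolled for 80 days by the defendant's absence from the jurisdiction (2027-07-10 to 2027-09-28), pushing the deadline to 2028-04-22.
The period was tolled for 382 days by the written tolling agreement (2028-03-31 to 2029-04-17), pushing the deadline to 2029-05-09.
The other events in the timeline have no effect on the limitation period under the stated rules.
Filing on 2029-08-22 missed the 2029-05-09 deadline — the action is time-barred.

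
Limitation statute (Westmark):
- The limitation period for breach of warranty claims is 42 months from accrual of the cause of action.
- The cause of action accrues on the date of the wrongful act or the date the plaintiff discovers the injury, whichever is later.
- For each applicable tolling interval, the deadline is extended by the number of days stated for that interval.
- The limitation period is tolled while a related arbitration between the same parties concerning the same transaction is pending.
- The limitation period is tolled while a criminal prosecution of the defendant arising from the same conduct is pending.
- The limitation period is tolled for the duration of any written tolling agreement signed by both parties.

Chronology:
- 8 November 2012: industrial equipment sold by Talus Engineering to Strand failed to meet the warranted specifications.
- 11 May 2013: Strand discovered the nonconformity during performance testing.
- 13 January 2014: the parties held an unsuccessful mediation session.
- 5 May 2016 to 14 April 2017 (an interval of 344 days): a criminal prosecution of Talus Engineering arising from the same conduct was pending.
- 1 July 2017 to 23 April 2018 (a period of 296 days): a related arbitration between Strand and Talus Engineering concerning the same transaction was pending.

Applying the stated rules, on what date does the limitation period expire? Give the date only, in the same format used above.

The claim accrued on 11 May 2013 — the later of the 8 November 2012 act and the 11 May 2013 discovery.
Adding the 42 months base period to 11 May 2013 gives a deadline of 11 November 2016, before any tolling.
The pending criminal prosecution from 5 May 2016 to 14 April 2017 tolled the period for 344 days, extending the deadline to 21 October 2017.
Because the pending related arbitration ran from 1 July 2017 to 23 April 2018, the deadline is extended by 296 days to 13 August 2018.
Nothing else in the chronology tolls or restarts the period.

13 August 2018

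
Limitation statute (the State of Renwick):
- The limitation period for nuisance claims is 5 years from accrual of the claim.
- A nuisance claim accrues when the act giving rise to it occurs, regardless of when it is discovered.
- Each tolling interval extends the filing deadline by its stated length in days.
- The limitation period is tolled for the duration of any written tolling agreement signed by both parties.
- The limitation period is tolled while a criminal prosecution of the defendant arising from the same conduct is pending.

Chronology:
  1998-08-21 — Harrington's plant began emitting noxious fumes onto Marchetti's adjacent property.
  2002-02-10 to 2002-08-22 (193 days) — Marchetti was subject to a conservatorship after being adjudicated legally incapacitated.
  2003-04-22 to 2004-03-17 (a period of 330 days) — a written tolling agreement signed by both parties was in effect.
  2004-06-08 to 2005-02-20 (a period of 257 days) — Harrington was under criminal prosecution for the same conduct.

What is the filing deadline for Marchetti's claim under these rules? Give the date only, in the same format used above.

The claim accrued on 1998-08-21, when the wrongful act occurred.
The untolled deadline — 5 years after 1998-08-21 — is 2003-08-21.
The written tolling agreement from 2003-04-22 to 2004-03-17 tolled the period for 330 days, extending the deadline to 2004-07-16.
Because the pending criminal prosecution ran from 2004-06-08 to 2005-02-20, the deadline is extended by 257 days to 2005-03-30.
No stated provision tolls the period for the plaintiff's incapacity, so the interval from 2002-02-10 to 2002-08-22 has no effect on the deadline.

2005-03-30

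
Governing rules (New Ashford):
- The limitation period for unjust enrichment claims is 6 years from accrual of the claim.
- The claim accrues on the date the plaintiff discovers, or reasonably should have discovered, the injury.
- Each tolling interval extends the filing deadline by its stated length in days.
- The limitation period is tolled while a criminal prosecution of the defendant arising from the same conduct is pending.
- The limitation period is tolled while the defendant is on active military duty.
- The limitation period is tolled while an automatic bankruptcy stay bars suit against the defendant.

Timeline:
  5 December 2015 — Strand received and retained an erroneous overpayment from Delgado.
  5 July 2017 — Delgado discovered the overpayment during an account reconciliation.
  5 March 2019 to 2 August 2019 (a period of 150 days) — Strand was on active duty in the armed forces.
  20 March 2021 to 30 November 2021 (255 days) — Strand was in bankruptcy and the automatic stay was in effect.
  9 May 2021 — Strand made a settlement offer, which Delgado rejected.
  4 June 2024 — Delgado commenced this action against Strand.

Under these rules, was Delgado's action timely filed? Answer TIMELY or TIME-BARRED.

TIMELY

Under the discovery rule, the claim accrued on 5 July 2017, when Delgado discovered the injury — not on the 5 December 2015 date of the underlying act.
Adding the 6 years base period to 5 July 2017 gives a deadline of 5 July 2023, before any tolling.
Because the defendant's active military service ran from 5 March 2019 to 2 August 2019, the deadline is extended by 150 days to 2 December 2023.
Because the automatic bankruptcy stay ran from 20 March 2021 to 30 November 2021, the deadline is extended by 255 days to 13 August 2024.
Nothing else in the chronology tolls or restarts the period.
Delgado filed on 4 June 2024, before the 13 August 2024 deadline, so the action is timely.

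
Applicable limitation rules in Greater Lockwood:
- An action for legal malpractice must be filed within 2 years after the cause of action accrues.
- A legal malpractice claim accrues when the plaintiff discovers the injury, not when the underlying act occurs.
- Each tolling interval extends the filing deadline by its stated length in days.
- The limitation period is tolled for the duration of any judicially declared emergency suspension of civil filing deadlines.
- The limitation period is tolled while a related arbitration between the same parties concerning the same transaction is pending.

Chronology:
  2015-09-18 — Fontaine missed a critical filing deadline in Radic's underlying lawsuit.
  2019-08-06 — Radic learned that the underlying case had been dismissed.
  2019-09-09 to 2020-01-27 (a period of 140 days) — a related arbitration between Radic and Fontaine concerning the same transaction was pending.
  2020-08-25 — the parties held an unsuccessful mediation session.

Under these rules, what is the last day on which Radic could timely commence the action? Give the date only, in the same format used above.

The claim did not accrue until Radic discovered the injury on 2019-08-06; the 2015-09-18 act date does not start the clock under the stated rule.
2 years from 2019-08-06 is 2021-08-06.
The period was tolled for 140 days by the pending related arbitration (2019-09-09 to 2020-01-27), pushing the deadline to 2021-12-24.
The other events in the timeline have no effect on the limitation period under the stated rules.

2021-12-24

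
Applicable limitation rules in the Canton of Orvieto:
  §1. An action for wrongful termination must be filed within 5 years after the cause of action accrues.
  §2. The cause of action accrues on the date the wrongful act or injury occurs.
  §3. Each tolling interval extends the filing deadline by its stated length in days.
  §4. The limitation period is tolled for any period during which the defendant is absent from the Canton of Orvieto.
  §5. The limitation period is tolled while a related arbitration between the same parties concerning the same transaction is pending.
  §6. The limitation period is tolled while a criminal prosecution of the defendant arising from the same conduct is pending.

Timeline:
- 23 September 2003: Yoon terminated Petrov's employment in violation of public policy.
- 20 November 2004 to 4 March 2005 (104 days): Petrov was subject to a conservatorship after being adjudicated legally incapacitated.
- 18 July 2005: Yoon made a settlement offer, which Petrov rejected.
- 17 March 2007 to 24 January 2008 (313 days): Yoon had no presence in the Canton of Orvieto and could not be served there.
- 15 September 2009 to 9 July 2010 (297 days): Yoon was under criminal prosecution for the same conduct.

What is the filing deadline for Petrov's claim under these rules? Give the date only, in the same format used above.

2 August 2009

The limitation period began to run on 23 September 2003.
Adding the 5 years base period to 23 September 2003 gives a deadline of 23 September 2008, before any tolling.
The period was tolled for 313 days by the defendant's absence from the jurisdiction (17 March 2007 to 24 January 2008), pushing the deadline to 2 August 2009.
By the time the pending criminal prosecution began on 15 September 2009, the limitation period had already expired on 2 August 2009; that interval cannot revive it.
Although the plaintiff's incapacity ran from 20 November 2004 to 4 March 2005, the stated rules do not make that a tolling event, so it is disregarded.
None of the other events listed affects the running of the period under the stated rules.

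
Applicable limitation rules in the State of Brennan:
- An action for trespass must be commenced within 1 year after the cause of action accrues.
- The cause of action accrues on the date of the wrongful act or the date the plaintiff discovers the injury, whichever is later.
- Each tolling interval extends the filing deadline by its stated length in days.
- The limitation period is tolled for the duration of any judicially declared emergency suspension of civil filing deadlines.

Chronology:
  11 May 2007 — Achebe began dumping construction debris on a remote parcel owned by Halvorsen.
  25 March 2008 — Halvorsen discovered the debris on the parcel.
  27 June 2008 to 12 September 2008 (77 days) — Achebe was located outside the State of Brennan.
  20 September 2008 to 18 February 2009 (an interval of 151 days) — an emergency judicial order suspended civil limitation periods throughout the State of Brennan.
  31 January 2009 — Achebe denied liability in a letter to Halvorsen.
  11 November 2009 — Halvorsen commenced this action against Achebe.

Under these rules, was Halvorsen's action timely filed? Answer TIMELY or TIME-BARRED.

Taking the later of the act (11 May 2007) and discovery (25 March 2008), the claim accrued on 25 March 2008.
The untolled deadline — 1 year after 25 March 2008 — is 25 March 2009.
Because the emergency suspension of filing deadlines ran from 20 September 2008 to 18 February 2009, the deadline is extended by 151 days to 23 August 2009.
The defendant's absence from the jurisdiction from 27 June 2008 to 12 September 2008 does not toll the period, because no stated rule makes the defendant's absence a tolling event.
None of the other events listed affects the running of the period under the stated rules.
Halvorsen filed on 11 November 2009, after the 23 August 2009 deadline, so the action is time-barred.

TIME-BARRED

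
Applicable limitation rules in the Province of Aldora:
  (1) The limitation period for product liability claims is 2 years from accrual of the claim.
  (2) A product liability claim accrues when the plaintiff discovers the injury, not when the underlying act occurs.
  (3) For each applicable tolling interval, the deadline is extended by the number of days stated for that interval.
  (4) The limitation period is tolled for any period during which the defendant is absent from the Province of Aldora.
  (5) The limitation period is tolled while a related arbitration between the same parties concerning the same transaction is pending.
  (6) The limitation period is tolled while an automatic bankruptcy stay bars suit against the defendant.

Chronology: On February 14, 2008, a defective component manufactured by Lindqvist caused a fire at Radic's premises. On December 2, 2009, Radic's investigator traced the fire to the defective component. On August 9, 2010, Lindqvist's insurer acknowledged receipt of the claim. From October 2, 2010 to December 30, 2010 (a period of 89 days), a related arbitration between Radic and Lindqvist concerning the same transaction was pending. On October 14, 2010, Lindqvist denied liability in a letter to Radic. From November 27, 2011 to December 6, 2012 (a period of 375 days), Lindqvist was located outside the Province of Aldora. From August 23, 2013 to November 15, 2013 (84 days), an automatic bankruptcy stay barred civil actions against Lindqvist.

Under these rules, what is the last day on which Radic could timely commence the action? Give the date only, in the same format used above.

Under the discovery rule, the claim accrued on December 2, 2009, when Radic discovered the injury — not on the February 14, 2008 date of the underlying act.
The untolled deadline — 2 years after December 2, 2009 — is December 2, 2011.
Because the pending related arbitration ran from October 2, 2010 to December 30, 2010, the deadline is extended by 89 days to February 29, 2012.
The defendant's absence from the jurisdiction from November 27, 2011 to December 6, 2012 tolled the period for 375 days, extending the deadline to March 10, 2013.
The automatic bankruptcy stay starting August 23, 2013 came too late — the period had run on March 10, 2013 — and so does not extend the deadline.
None of the other events listed affects the running of the period under the stated rules.

March 10, 2013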